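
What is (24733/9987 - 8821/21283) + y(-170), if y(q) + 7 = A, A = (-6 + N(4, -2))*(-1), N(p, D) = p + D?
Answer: -199362851/212553321 ≈ -0.93794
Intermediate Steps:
N(p, D) = D + p
A = 4 (A = (-6 + (-2 + 4))*(-1) = (-6 + 2)*(-1) = -4*(-1) = 4)
y(q) = -3 (y(q) = -7 + 4 = -3)
(24733/9987 - 8821/21283) + y(-170) = (24733/9987 - 8821/21283) - 3 = 438297112/212553321 - 3 = -199362851/212553321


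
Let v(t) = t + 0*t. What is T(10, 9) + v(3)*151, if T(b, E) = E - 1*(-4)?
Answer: 466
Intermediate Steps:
T(b, E) = 4 + E (T(b, E) = E + 4 = 4 + E)
v(t) = t (v(t) = t + 0 = t)
T(10, 9) + v(3)*151 = (4 + 9) + 3*151 = 13 + 453 = 466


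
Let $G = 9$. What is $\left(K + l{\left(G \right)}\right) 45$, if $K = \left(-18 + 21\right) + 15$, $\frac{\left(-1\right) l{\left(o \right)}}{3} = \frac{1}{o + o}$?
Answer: $\frac{1605}{2} \approx 802.5$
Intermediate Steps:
$l{\left(o \right)} = - \frac{3}{2 o}$ ($l{\left(o \right)} = - \frac{3}{o + o} = - \frac{3}{2 o}$)
$K = 18$ ($K = 3 + 15 = 18$)
$\left(K + l{\left(G \right)}\right) 45 = \left(18 - \frac{3}{2 \cdot 9}\right) 45 = \left(18 - \frac{1}{6}\right) 45 = \frac{107}{6} \cdot 45 = \frac{1605}{2}$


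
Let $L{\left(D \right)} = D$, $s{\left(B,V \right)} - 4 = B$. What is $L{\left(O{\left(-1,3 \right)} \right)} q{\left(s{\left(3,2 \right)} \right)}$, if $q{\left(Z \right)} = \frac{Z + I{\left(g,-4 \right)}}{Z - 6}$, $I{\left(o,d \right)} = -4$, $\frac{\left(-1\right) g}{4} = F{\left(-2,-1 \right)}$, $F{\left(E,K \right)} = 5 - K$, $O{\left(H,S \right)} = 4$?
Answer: $12$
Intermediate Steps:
$s{\left(B,V \right)} = 4 + B$
$g = -24$ ($g = - 4 \left(5 - -1\right) = - 4 \left(5 + 1\right) = \left(-4\right) 6 = -24$)
$q{\left(Z \right)} = \frac{-4 + Z}{-6 + Z}$ ($q{\left(Z \right)} = \frac{Z - 4}{Z - 6} = \frac{-4 + Z}{-6 + Z}$)
$L{\left(O{\left(-1,3 \right)} \right)} q{\left(s{\left(3,2 \right)} \right)} = 4 \frac{-4 + \left(4 + 3\right)}{-6 + \left(4 + 3\right)} = 4 \frac{-4 + 7}{-6 + 7} = 4 \cdot 1^{-1} \cdot 3 = 4 \cdot 1 \cdot 3 = 4 \cdot 3 = 12$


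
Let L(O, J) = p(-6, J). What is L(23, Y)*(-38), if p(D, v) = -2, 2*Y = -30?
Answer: 76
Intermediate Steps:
Y = -15 (Y = (½)*(-30) = -15)
L(O, J) = -2
L(23, Y)*(-38) = -2*(-38) = 76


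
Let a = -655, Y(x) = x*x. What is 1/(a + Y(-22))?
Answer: -1/171 ≈ -0.0058480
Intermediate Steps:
Y(x) = x**2
1/(a + Y(-22)) = 1/(-655 + (-22)**2) = 1/(-655 + 484) = 1/(-171) = -1/171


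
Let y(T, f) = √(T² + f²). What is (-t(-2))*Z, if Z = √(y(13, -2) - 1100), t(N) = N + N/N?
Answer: √(-1100 + √173) ≈ 32.967*I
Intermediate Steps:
t(N) = 1 + N (t(N) = N + 1 = 1 + N)
Z = √(-1100 + √173) (Z = √(√(13² + (-2)²) - 1100) = √(√(169 + 4) - 1100) = √(√173 - 1100) = √(-1100 + √173) ≈ 32.967*I)
(-t(-2))*Z = (-(1 - 2))*√(-1100 + √173) = (-1*(-1))*√(-1100 + √173) = 1*√(-1100 + √173) = √(-1100 + √173)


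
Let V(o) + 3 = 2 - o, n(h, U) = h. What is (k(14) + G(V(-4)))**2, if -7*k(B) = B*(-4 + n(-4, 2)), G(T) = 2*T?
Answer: 484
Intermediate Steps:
V(o) = -1 - o (V(o) = -3 + (2 - o) = -1 - o)
k(B) = 8*B/7 (k(B) = -B*(-4 - 4)/7 = -B*(-8)/7 = -(-8)*B/7 = 8*B/7)
(k(14) + G(V(-4)))**2 = ((8/7)*14 + 2*(-1 - 1*(-4)))**2 = (16 + 2*(-1 + 4))**2 = (16 + 2*3)**2 = (16 + 6)**2 = 22**2 = 484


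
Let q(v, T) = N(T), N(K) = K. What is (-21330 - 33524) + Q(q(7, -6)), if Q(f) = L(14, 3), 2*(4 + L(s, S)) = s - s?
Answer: -54858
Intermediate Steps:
q(v, T) = T
L(s, S) = -4 (L(s, S) = -4 + (s - s)/2 = -4 + (½)*0 = -4 + 0 = -4)
Q(f) = -4
(-21330 - 33524) + Q(q(7, -6)) = (-21330 - 33524) - 4 = -54854 - 4 = -54858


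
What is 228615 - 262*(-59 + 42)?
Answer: 233069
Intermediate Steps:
228615 - 262*(-59 + 42) = 228615 - 262*(-17) = 228615 + 4454 = 233069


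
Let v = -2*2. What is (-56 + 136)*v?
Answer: -320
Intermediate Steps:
v = -4
(-56 + 136)*v = (-56 + 136)*(-4) = 80*(-4) = -320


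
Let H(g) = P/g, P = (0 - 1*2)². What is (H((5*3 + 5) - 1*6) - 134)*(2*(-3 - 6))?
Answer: 16848/7 ≈ 2406.9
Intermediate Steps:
P = 4 (P = (0 - 2)² = (-2)² = 4)
H(g) = 4/g
(H((5*3 + 5) - 1*6) - 134)*(2*(-3 - 6)) = (4/((5*3 + 5) - 1*6) - 134)*(2*(-3 - 6)) = (4/((15 + 5) - 6) - 134)*(2*(-9)) = (4/(20 - 6) - 134)*(-18) = (4/14 - 134)*(-18) = (4*(1/14) - 134)*(-18) = (2/7 - 134)*(-18) = -936/7*(-18) = 16848/7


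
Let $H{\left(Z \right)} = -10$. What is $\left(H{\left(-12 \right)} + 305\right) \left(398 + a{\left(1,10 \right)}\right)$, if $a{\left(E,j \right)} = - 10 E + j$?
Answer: $117410$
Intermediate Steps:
$a{\left(E,j \right)} = j - 10 E$
$\left(H{\left(-12 \right)} + 305\right) \left(398 + a{\left(1,10 \right)}\right) = \left(-10 + 305\right) \left(398 + \left(10 - 10\right)\right) = 295 \left(398 + \left(10 - 10\right)\right) = 295 \left(398 + 0\right) = 295 \cdot 398 = 117410$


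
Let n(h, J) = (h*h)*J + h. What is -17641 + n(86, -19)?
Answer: -158079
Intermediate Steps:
n(h, J) = h + J*h**2 (n(h, J) = h**2*J + h = J*h**2 + h = h + J*h**2)
-17641 + n(86, -19) = -17641 + 86*(1 - 19*86) = -17641 + 86*(1 - 1634) = -17641 + 86*(-1633) = -17641 - 140438 = -158079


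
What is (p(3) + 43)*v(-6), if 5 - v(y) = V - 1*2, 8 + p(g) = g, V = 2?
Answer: 190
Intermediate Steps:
p(g) = -8 + g
v(y) = 5 (v(y) = 5 - (2 - 1*2) = 5 - (2 - 2) = 5 - 1*0 = 5 + 0 = 5)
(p(3) + 43)*v(-6) = ((-8 + 3) + 43)*5 = (-5 + 43)*5 = 38*5 = 190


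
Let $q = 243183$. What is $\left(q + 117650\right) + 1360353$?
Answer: $1721186$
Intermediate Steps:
$\left(q + 117650\right) + 1360353 = \left(243183 + 117650\right) + 1360353 = 360833 + 1360353 = 1721186$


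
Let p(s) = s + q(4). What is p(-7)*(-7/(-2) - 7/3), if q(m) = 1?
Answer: -7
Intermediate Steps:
p(s) = 1 + s (p(s) = s + 1 = 1 + s)
p(-7)*(-7/(-2) - 7/3) = (1 - 7)*(-7/(-2) - 7/3) = -6*(-7*(-½) - 7*⅓) = -6*(7/2 - 7/3) = -6*7/6 = -7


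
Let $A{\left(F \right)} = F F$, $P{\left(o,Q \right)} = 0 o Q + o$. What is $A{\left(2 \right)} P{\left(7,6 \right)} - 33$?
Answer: $-5$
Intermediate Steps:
$P{\left(o,Q \right)} = o$ ($P{\left(o,Q \right)} = 0 Q + o = 0 + o = o$)
$A{\left(F \right)} = F^{2}$
$A{\left(2 \right)} P{\left(7,6 \right)} - 33 = 2^{2} \cdot 7 - 33 = 4 \cdot 7 - 33 = 28 - 33 = -5$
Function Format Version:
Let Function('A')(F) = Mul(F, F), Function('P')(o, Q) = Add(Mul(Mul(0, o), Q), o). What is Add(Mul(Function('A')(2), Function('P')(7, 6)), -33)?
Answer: -5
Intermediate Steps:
Function('P')(o, Q) = o (Function('P')(o, Q) = Add(Mul(0, Q), o) = Add(0, o) = o)
Function('A')(F) = Pow(F, 2)
Add(Mul(Function('A')(2), Function('P')(7, 6)), -33) = Add(Mul(Pow(2, 2), 7), -33) = Add(Mul(4, 7), -33) = Add(28, -33) = -5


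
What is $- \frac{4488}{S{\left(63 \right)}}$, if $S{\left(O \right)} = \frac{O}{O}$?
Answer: $-4488$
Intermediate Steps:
$S{\left(O \right)} = 1$
$- \frac{4488}{S{\left(63 \right)}} = - \frac{4488}{1} = \left(-4488\right) 1 = -4488$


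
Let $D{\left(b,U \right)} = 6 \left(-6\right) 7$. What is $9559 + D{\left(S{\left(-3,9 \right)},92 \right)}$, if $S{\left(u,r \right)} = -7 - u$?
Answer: $9307$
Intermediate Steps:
$D{\left(b,U \right)} = -252$ ($D{\left(b,U \right)} = \left(-36\right) 7 = -252$)
$9559 + D{\left(S{\left(-3,9 \right)},92 \right)} = 9559 - 252 = 9307$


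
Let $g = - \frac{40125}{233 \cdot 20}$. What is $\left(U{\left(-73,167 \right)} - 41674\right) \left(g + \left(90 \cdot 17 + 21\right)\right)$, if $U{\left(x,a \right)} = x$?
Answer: $- \frac{60011604729}{932} \approx -6.439 \cdot 10^{7}$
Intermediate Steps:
$g = - \frac{8025}{932}$ ($g = - \frac{40125}{4660} = \left(-40125\right) \frac{1}{4660} = - \frac{8025}{932} \approx -8.6105$)
$\left(U{\left(-73,167 \right)} - 41674\right) \left(g + \left(90 \cdot 17 + 21\right)\right) = \left(-73 - 41674\right) \left(- \frac{8025}{932} + \left(90 \cdot 17 + 21\right)\right) = - 41747 \left(- \frac{8025}{932} + \left(1530 + 21\right)\right) = - 41747 \left(- \frac{8025}{932} + 1551\right) = \left(-41747\right) \frac{1437507}{932} = - \frac{60011604729}{932}$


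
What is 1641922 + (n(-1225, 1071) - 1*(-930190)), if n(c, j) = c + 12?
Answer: 2570899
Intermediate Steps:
n(c, j) = 12 + c
1641922 + (n(-1225, 1071) - 1*(-930190)) = 1641922 + ((12 - 1225) - 1*(-930190)) = 1641922 + (-1213 + 930190) = 1641922 + 928977 = 2570899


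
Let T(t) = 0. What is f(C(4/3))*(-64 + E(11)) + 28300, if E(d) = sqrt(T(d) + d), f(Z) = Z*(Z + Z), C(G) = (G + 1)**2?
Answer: 1984972/81 + 4802*sqrt(11)/81 ≈ 24702.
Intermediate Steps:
C(G) = (1 + G)**2
f(Z) = 2*Z**2 (f(Z) = Z*(2*Z) = 2*Z**2)
E(d) = sqrt(d) (E(d) = sqrt(0 + d) = sqrt(d))
f(C(4/3))*(-64 + E(11)) + 28300 = (2*((1 + 4/3)**2)**2)*(-64 + sqrt(11)) + 28300 = (2*((7/3)**2)**2)*(-64 + sqrt(11)) + 28300 = (2*(49/9)**2)*(-64 + sqrt(11)) + 28300 = (2*(2401/81))*(-64 + sqrt(11)) + 28300 = 4802*(-64 + sqrt(11))/81 + 28300 = (-307328/81 + 4802*sqrt(11)/81) + 28300 = 1984972/81 + 4802*sqrt(11)/81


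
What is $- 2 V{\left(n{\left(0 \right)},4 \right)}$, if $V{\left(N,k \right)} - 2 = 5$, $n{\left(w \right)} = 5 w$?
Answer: $-14$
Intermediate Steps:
$V{\left(N,k \right)} = 7$ ($V{\left(N,k \right)} = 2 + 5 = 7$)
$- 2 V{\left(n{\left(0 \right)},4 \right)} = \left(-2\right) 7 = -14$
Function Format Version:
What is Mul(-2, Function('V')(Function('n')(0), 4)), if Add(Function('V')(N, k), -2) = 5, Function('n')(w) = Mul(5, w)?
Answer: -14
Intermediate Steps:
Function('V')(N, k) = 7 (Function('V')(N, k) = Add(2, 5) = 7)
Mul(-2, Function('V')(Function('n')(0), 4)) = Mul(-2, 7) = -14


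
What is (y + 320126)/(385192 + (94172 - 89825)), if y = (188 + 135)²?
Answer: 424455/389539 ≈ 1.0896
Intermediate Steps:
y = 104329 (y = 323² = 104329)
(y + 320126)/(385192 + (94172 - 89825)) = (104329 + 320126)/(385192 + (94172 - 89825)) = 424455/(385192 + 4347) = 424455/389539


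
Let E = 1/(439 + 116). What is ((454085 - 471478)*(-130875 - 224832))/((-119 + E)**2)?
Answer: 173244792764025/396528176 ≈ 4.3690e+5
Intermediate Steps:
E = 1/555 ≈ 0.0018018
((454085 - 471478)*(-130875 - 224832))/((-119 + E)**2) = ((454085 - 471478)*(-130875 - 224832))/((-119 + 1/555)**2) = (-17393*(-355707))/((-66044/555)**2) = 6186811851/(4361809936/308025) = 6186811851*(308025/4361809936) = 173244792764025/396528176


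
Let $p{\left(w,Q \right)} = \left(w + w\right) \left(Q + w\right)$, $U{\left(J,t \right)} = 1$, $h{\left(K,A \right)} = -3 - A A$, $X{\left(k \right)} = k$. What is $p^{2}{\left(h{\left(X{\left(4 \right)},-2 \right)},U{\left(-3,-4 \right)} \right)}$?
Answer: $7056$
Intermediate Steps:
$h{\left(K,A \right)} = -3 - A^{2}$
$p{\left(w,Q \right)} = 2 w \left(Q + w\right)$
$p^{2}{\left(h{\left(X{\left(4 \right)},-2 \right)},U{\left(-3,-4 \right)} \right)} = \left(2 \left(-3 - \left(-2\right)^{2}\right) \left(1 - 7\right)\right)^{2} = \left(2 \left(-3 - 4\right) \left(1 - 7\right)\right)^{2} = \left(2 \left(-7\right) \left(1 - 7\right)\right)^{2} = \left(2 \left(-7\right) \left(-6\right)\right)^{2} = 84^{2} = 7056$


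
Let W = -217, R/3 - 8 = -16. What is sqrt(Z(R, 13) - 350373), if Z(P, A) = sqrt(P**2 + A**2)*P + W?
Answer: sqrt(-350590 - 24*sqrt(745)) ≈ 592.66*I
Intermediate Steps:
R = -24 (R = 24 + 3*(-16) = 24 - 48 = -24)
Z(P, A) = -217 + P*sqrt(A**2 + P**2) (Z(P, A) = sqrt(P**2 + A**2)*P - 217 = sqrt(A**2 + P**2)*P - 217 = P*sqrt(A**2 + P**2) - 217 = -217 + P*sqrt(A**2 + P**2))
sqrt(Z(R, 13) - 350373) = sqrt((-217 - 24*sqrt(13**2 + (-24)**2)) - 350373) = sqrt((-217 - 24*sqrt(169 + 576)) - 350373) = sqrt((-217 - 24*sqrt(745)) - 350373) = sqrt(-350590 - 24*sqrt(745))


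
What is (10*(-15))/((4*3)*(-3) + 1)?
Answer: 30/7 ≈ 4.2857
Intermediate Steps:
(10*(-15))/((4*3)*(-3) + 1) = -150/(12*(-3) + 1) = -150/(-36 + 1) = -150/(-35) = -150*(-1/35) = 30/7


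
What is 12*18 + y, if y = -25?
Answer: 191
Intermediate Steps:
12*18 + y = 12*18 - 25 = 216 - 25 = 191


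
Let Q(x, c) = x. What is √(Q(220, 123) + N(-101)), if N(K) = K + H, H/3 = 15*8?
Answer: √479 ≈ 21.886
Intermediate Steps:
H = 360 (H = 3*(15*8) = 3*120 = 360)
N(K) = 360 + K (N(K) = K + 360 = 360 + K)
√(Q(220, 123) + N(-101)) = √(220 + (360 - 101)) = √(220 + 259) = √479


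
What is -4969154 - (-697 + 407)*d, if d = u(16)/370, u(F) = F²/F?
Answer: -183858234/37 ≈ -4.9691e+6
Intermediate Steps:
u(F) = F
d = 8/185 (d = 16/370 = 16*(1/370) = 8/185 ≈ 0.043243)
-4969154 - (-697 + 407)*d = -4969154 - (-697 + 407)*8/185 = -4969154 - (-290)*8/185 = -4969154 - 1*(-464/37) = -4969154 + 464/37 = -183858234/37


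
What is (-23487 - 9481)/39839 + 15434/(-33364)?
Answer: -857409739/664594198 ≈ -1.2901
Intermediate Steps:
(-23487 - 9481)/39839 + 15434/(-33364) = -32968*1/39839 + 15434*(-1/33364) = -32968/39839 - 7717/16682 = -857409739/664594198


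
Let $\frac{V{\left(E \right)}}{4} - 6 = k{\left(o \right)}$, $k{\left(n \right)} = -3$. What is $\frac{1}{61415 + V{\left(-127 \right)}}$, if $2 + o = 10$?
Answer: $\frac{1}{61427} \approx 1.6279 \cdot 10^{-5}$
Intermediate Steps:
$o = 8$ ($o = -2 + 10 = 8$)
$V{\left(E \right)} = 12$ ($V{\left(E \right)} = 24 + 4 \left(-3\right) = 24 - 12 = 12$)
$\frac{1}{61415 + V{\left(-127 \right)}} = \frac{1}{61415 + 12} = \frac{1}{61427}$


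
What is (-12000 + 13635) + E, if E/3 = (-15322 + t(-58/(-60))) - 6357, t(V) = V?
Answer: -633991/10 ≈ -63399.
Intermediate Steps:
E = -650341/10 (E = 3*((-15322 - 58/(-60)) - 6357) = 3*((-15322 - 58*(-1/60)) - 6357) = 3*((-15322 + 29/30) - 6357) = 3*(-459631/30 - 6357) = 3*(-650341/30) = -650341/10 ≈ -65034.)
(-12000 + 13635) + E = (-12000 + 13635) - 650341/10 = 1635 - 650341/10 = -633991/10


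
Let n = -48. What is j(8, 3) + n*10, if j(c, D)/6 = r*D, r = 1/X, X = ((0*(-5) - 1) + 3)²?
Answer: -951/2 ≈ -475.50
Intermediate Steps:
X = 4 (X = ((0 - 1) + 3)² = (-1 + 3)² = 2² = 4)
r = ¼ (r = 1/4 = ¼ ≈ 0.25000)
j(c, D) = 3*D/2 (j(c, D) = 6*(D/4) = 3*D/2)
j(8, 3) + n*10 = (3/2)*3 - 48*10 = 9/2 - 480 = -951/2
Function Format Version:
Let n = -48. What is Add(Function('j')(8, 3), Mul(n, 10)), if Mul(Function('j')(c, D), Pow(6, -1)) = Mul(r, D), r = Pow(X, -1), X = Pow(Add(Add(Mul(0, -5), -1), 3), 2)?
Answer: Rational(-951, 2) ≈ -475.50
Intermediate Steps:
X = 4 (X = Pow(Add(Add(0, -1), 3), 2) = Pow(Add(-1, 3), 2) = Pow(2, 2) = 4)
r = Rational(1, 4) (r = Pow(4, -1) = Rational(1, 4) ≈ 0.25000)
Function('j')(c, D) = Mul(Rational(3, 2), D) (Function('j')(c, D) = Mul(6, Mul(Rational(1, 4), D)) = Mul(Rational(3, 2), D))
Add(Function('j')(8, 3), Mul(n, 10)) = Add(Mul(Rational(3, 2), 3), Mul(-48, 10)) = Add(Rational(9, 2), -480) = Rational(-951, 2)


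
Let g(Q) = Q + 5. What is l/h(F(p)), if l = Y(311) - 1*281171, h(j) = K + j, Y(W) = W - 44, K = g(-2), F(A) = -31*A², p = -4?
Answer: 280904/493 ≈ 569.79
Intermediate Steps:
g(Q) = 5 + Q
K = 3 (K = 5 - 2 = 3)
Y(W) = -44 + W
h(j) = 3 + j
l = -280904 (l = (-44 + 311) - 1*281171 = 267 - 281171 = -280904)
l/h(F(p)) = -280904/(3 - 31*(-4)²) = -280904/(3 - 31*16) = -280904/(3 - 496) = -280904/(-493) = -280904*(-1/493) = 280904/493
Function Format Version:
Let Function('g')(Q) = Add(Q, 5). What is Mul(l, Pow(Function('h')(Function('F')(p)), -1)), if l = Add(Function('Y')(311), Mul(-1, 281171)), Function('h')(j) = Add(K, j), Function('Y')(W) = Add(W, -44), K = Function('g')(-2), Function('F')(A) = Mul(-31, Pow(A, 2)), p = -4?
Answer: Rational(280904, 493) ≈ 569.79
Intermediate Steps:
Function('g')(Q) = Add(5, Q)
K = 3 (K = Add(5, -2) = 3)
Function('Y')(W) = Add(-44, W)
Function('h')(j) = Add(3, j)
l = -280904 (l = Add(Add(-44, 311), Mul(-1, 281171)) = Add(267, -281171) = -280904)
Mul(l, Pow(Function('h')(Function('F')(p)), -1)) = Mul(-280904, Pow(Add(3, Mul(-31, Pow(-4, 2))), -1)) = Mul(-280904, Pow(Add(3, Mul(-31, 16)), -1)) = Mul(-280904, Pow(Add(3, -496), -1)) = Mul(-280904, Pow(-493, -1)) = Mul(-280904, Rational(-1, 493)) = Rational(280904, 493)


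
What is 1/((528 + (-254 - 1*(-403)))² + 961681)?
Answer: 1/1420010 ≈ 7.0422e-7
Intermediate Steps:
1/((528 + (-254 - 1*(-403)))² + 961681) = 1/((528 + (-254 + 403))² + 961681) = 1/((528 + 149)² + 961681) = 1/(677² + 961681) = 1/(458329 + 961681) = 1/1420010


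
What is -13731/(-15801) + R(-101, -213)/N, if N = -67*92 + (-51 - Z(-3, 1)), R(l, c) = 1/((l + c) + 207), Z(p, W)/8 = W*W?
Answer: 132506568/152482169 ≈ 0.86900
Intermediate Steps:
Z(p, W) = 8*W**2 (Z(p, W) = 8*(W*W) = 8*W**2)
R(l, c) = 1/(207 + c + l) (R(l, c) = 1/((c + l) + 207) = 1/(207 + c + l))
N = -6223 (N = -67*92 + (-51 - 8*1**2) = -6164 + (-51 - 8) = -6164 - 59 = -6223)
-13731/(-15801) + R(-101, -213)/N = -13731/(-15801) + 1/(207 - 213 - 101*(-6223)) = -13731*(-1/15801) - 1/6223/(-107) = 199/229 - 1/107*(-1/6223) = 199/229 + 1/665861 = 132506568/152482169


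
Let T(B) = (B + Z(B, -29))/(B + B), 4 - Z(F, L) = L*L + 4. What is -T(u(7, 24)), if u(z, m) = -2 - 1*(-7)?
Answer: 418/5 ≈ 83.600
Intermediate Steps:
u(z, m) = 5 (u(z, m) = -2 + 7 = 5)
Z(F, L) = -L² (Z(F, L) = 4 - (L*L + 4) = 4 - (L² + 4) = 4 - (4 + L²) = 4 + (-4 - L²) = -L²)
T(B) = (-841 + B)/(2*B) (T(B) = (B - 1*(-29)²)/(B + B) = (B - 1*841)/((2*B)) = (B - 841)*(1/(2*B)) = (-841 + B)*(1/(2*B)) = (-841 + B)/(2*B))
-T(u(7, 24)) = -(-841 + 5)/(2*5) = -(-836)/(2*5) = -1*(-418/5) = 418/5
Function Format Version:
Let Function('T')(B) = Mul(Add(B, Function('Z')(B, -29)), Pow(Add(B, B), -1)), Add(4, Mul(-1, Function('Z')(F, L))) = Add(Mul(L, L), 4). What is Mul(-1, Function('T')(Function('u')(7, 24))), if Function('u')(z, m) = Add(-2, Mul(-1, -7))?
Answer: Rational(418, 5) ≈ 83.600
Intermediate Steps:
Function('u')(z, m) = 5 (Function('u')(z, m) = Add(-2, 7) = 5)
Function('Z')(F, L) = Mul(-1, Pow(L, 2)) (Function('Z')(F, L) = Add(4, Mul(-1, Add(Mul(L, L), 4))) = Add(4, Mul(-1, Add(Pow(L, 2), 4))) = Add(4, Mul(-1, Add(4, Pow(L, 2)))) = Add(4, Add(-4, Mul(-1, Pow(L, 2)))) = Mul(-1, Pow(L, 2)))
Function('T')(B) = Mul(Rational(1, 2), Pow(B, -1), Add(-841, B)) (Function('T')(B) = Mul(Add(B, Mul(-1, Pow(-29, 2))), Pow(Add(B, B), -1)) = Mul(Add(B, Mul(-1, 841)), Pow(Mul(2, B), -1)) = Mul(Add(B, -841), Mul(Rational(1, 2), Pow(B, -1))) = Mul(Add(-841, B), Mul(Rational(1, 2), Pow(B, -1))) = Mul(Rational(1, 2), Pow(B, -1), Add(-841, B)))
Mul(-1, Function('T')(Function('u')(7, 24))) = Mul(-1, Mul(Rational(1, 2), Pow(5, -1), Add(-841, 5))) = Mul(-1, Mul(Rational(1, 2), Rational(1, 5), -836)) = Mul(-1, Rational(-418, 5)) = Rational(418, 5)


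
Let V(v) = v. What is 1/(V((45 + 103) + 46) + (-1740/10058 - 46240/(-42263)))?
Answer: 212540627/41428653788 ≈ 0.0051303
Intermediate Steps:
1/(V((45 + 103) + 46) + (-1740/10058 - 46240/(-42263))) = 1/(((45 + 103) + 46) + (-1740/10058 - 46240/(-42263))) = 1/((148 + 46) + (-1740*1/10058 - 46240*(-1/42263))) = 1/(194 + (-870/5029 + 46240/42263)) = 1/(194 + 195772150/212540627) = 1/(41428653788/212540627) = 212540627/41428653788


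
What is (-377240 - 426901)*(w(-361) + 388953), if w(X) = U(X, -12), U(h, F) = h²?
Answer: -417569513634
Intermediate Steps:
w(X) = X²
(-377240 - 426901)*(w(-361) + 388953) = (-377240 - 426901)*((-361)² + 388953) = -804141*(130321 + 388953) = -804141*519274 = -417569513634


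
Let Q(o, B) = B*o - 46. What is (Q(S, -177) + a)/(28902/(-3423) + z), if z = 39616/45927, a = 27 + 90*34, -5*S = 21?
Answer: -70826001561/141878165 ≈ -499.20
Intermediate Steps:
S = -21/5 (S = -⅕*21 = -21/5 ≈ -4.2000)
Q(o, B) = -46 + B*o
a = 3087 (a = 27 + 3060 = 3087)
z = 39616/45927 (z = 39616*(1/45927) = 39616/45927 ≈ 0.86259)
(Q(S, -177) + a)/(28902/(-3423) + z) = ((-46 - 177*(-21/5)) + 3087)/(28902/(-3423) + 39616/45927) = ((-46 + 3717/5) + 3087)/(28902*(-1/3423) + 39616/45927) = (3487/5 + 3087)/(-9634/1141 + 39616/45927) = 18922/(5*(-56751266/7486101)) = (18922/5)*(-7486101/56751266) = -70826001561/141878165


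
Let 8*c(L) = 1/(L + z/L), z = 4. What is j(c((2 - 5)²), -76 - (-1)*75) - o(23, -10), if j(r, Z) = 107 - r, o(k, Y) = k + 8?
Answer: 51671/680 ≈ 75.987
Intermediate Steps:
o(k, Y) = 8 + k
c(L) = 1/(8*(L + 4/L))
j(c((2 - 5)²), -76 - (-1)*75) - o(23, -10) = (107 - (2 - 5)²/(8*(4 + ((2 - 5)²)²))) - (8 + 23) = (107 - (-3)²/(8*(4 + ((-3)²)²))) - 1*31 = (107 - 9/(8*(4 + 9²))) - 31 = (107 - 9/(8*(4 + 81))) - 31 = (107 - 9/(8*85)) - 31 = (107 - 1*9/680) - 31 = (107 - 9/680) - 31 = 72751/680 - 31 = 51671/680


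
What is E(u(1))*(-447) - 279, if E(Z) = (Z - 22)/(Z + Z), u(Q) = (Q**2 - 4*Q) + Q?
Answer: -2961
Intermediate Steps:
u(Q) = Q**2 - 3*Q
E(Z) = (-22 + Z)/(2*Z) (E(Z) = (-22 + Z)/((2*Z)) = (-22 + Z)*(1/(2*Z)) = (-22 + Z)/(2*Z))
E(u(1))*(-447) - 279 = ((-22 + 1*(-3 + 1))/(2*((1*(-3 + 1)))))*(-447) - 279 = ((-22 + 1*(-2))/(2*((1*(-2)))))*(-447) - 279 = ((1/2)*(-22 - 2)/(-2))*(-447) - 279 = ((1/2)*(-1/2)*(-24))*(-447) - 279 = 6*(-447) - 279 = -2682 - 279 = -2961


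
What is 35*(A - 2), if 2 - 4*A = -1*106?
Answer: 875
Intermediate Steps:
A = 27 (A = ½ - (-1)*106/4 = ½ - ¼*(-106) = ½ + 53/2 = 27)
35*(A - 2) = 35*(27 - 2) = 35*25 = 875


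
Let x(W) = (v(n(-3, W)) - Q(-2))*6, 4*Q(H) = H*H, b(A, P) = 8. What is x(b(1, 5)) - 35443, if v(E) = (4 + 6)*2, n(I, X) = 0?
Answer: -35329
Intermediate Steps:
v(E) = 20 (v(E) = 10*2 = 20)
Q(H) = H**2/4 (Q(H) = (H*H)/4 = H**2/4)
x(W) = 114 (x(W) = (20 - (-2)**2/4)*6 = (20 - 4/4)*6 = (20 - 1*1)*6 = (20 - 1)*6 = 19*6 = 114)
x(b(1, 5)) - 35443 = 114 - 35443 = -35329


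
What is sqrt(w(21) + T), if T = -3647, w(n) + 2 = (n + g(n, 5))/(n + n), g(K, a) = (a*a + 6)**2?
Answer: I*sqrt(1598898)/21 ≈ 60.213*I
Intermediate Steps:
g(K, a) = (6 + a**2)**2 (g(K, a) = (a**2 + 6)**2 = (6 + a**2)**2)
w(n) = -2 + (961 + n)/(2*n) (w(n) = -2 + (n + (6 + 5**2)**2)/(n + n) = -2 + (n + (6 + 25)**2)/((2*n)) = -2 + (n + 31**2)*(1/(2*n)) = -2 + (n + 961)*(1/(2*n)) = -2 + (961 + n)*(1/(2*n)) = -2 + (961 + n)/(2*n))
sqrt(w(21) + T) = sqrt((1/2)*(961 - 3*21)/21 - 3647) = sqrt((1/2)*(1/21)*(961 - 63) - 3647) = sqrt((1/2)*(1/21)*898 - 3647) = sqrt(449/21 - 3647) = sqrt(-76138/21) = I*sqrt(1598898)/21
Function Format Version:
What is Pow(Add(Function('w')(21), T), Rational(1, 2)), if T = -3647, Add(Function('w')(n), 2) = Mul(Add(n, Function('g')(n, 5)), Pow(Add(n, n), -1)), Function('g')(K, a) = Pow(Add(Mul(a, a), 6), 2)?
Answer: Mul(Rational(1, 21), I, Pow(1598898, Rational(1, 2))) ≈ Mul(60.213, I)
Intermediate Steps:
Function('g')(K, a) = Pow(Add(6, Pow(a, 2)), 2) (Function('g')(K, a) = Pow(Add(Pow(a, 2), 6), 2) = Pow(Add(6, Pow(a, 2)), 2))
Function('w')(n) = Add(-2, Mul(Rational(1, 2), Pow(n, -1), Add(961, n))) (Function('w')(n) = Add(-2, Mul(Add(n, Pow(Add(6, Pow(5, 2)), 2)), Pow(Add(n, n), -1))) = Add(-2, Mul(Add(n, Pow(Add(6, 25), 2)), Pow(Mul(2, n), -1))) = Add(-2, Mul(Add(n, Pow(31, 2)), Mul(Rational(1, 2), Pow(n, -1)))) = Add(-2, Mul(Add(n, 961), Mul(Rational(1, 2), Pow(n, -1)))) = Add(-2, Mul(Add(961, n), Mul(Rational(1, 2), Pow(n, -1)))) = Add(-2, Mul(Rational(1, 2), Pow(n, -1), Add(961, n))))
Pow(Add(Function('w')(21), T), Rational(1, 2)) = Pow(Add(Mul(Rational(1, 2), Pow(21, -1), Add(961, Mul(-3, 21))), -3647), Rational(1, 2)) = Pow(Add(Mul(Rational(1, 2), Rational(1, 21), Add(961, -63)), -3647), Rational(1, 2)) = Pow(Add(Mul(Rational(1, 2), Rational(1, 21), 898), -3647), Rational(1, 2)) = Pow(Add(Rational(449, 21), -3647), Rational(1, 2)) = Pow(Rational(-76138, 21), Rational(1, 2)) = Mul(Rational(1, 21), I, Pow(1598898, Rational(1, 2)))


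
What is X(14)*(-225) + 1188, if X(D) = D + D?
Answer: -5112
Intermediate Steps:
X(D) = 2*D
X(14)*(-225) + 1188 = (2*14)*(-225) + 1188 = 28*(-225) + 1188 = -6300 + 1188 = -5112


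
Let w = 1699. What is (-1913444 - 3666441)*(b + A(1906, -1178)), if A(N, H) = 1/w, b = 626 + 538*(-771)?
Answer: 3926443583663895/1699 ≈ 2.3110e+12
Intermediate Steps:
b = -414172 (b = 626 - 414798 = -414172)
A(N, H) = 1/1699
(-1913444 - 3666441)*(b + A(1906, -1178)) = (-1913444 - 3666441)*(-414172 + 1/1699) = -5579885*(-703678227/1699) = 3926443583663895/1699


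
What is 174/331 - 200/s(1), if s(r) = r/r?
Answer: -66026/331 ≈ -199.47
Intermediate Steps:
s(r) = 1
174/331 - 200/s(1) = 174/331 - 200/1 = 174*(1/331) - 200*1 = 174/331 - 200 = -66026/331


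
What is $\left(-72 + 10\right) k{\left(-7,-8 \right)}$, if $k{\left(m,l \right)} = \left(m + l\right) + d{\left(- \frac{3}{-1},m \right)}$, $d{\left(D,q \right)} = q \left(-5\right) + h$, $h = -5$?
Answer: $-930$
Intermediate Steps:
$d{\left(D,q \right)} = -5 - 5 q$ ($d{\left(D,q \right)} = q \left(-5\right) - 5 = - 5 q - 5 = -5 - 5 q$)
$k{\left(m,l \right)} = -5 + l - 4 m$ ($k{\left(m,l \right)} = \left(m + l\right) - \left(5 + 5 m\right) = \left(l + m\right) - \left(5 + 5 m\right) = -5 + l - 4 m$)
$\left(-72 + 10\right) k{\left(-7,-8 \right)} = \left(-72 + 10\right) \left(-5 - 8 - -28\right) = - 62 \left(-5 - 8 + 28\right) = \left(-62\right) 15 = -930$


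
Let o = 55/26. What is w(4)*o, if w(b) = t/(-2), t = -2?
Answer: 55/26 ≈ 2.1154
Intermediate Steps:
o = 55/26 (o = 55*(1/26) = 55/26 ≈ 2.1154)
w(b) = 1 (w(b) = -2/(-2) = -2*(-1/2) = 1)
w(4)*o = 1*(55/26) = 55/26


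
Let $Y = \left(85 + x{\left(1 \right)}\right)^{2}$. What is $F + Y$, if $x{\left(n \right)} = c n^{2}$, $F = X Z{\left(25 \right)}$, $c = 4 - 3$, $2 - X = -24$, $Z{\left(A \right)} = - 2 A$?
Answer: $6096$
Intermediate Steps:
$X = 26$ ($X = 2 - -24 = 2 + 24 = 26$)
$c = 1$
$F = -1300$ ($F = 26 \left(\left(-2\right) 25\right) = 26 \left(-50\right) = -1300$)
$x{\left(n \right)} = n^{2}$ ($x{\left(n \right)} = 1 n^{2} = n^{2}$)
$Y = 7396$ ($Y = \left(85 + 1^{2}\right)^{2} = \left(85 + 1\right)^{2} = 86^{2} = 7396$)
$F + Y = -1300 + 7396 = 6096$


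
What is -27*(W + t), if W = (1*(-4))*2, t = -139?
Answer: 3969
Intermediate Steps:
W = -8 (W = -4*2 = -8)
-27*(W + t) = -27*(-8 - 139) = -27*(-147) = 3969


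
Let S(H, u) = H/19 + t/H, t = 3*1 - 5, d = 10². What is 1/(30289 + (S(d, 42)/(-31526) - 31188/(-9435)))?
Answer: 18838361300/570657393698891 ≈ 3.3012e-5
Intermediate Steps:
d = 100
t = -2 (t = 3 - 5 = -2)
S(H, u) = -2/H + H/19 (S(H, u) = H/19 - 2/H = -2/H + H/19)
1/(30289 + (S(d, 42)/(-31526) - 31188/(-9435))) = 1/(30289 + ((-2/100 + (1/19)*100)/(-31526) - 31188/(-9435))) = 1/(30289 + ((-2*1/100 + 100/19)*(-1/31526) - 31188*(-1/9435))) = 1/(30289 + ((-1/50 + 100/19)*(-1/31526) + 10396/3145)) = 1/(30289 + ((4981/950)*(-1/31526) + 10396/3145)) = 1/(30289 + (-4981/29949700 + 10396/3145)) = 1/(30289 + 62268283191/18838361300) = 1/(570657393698891/18838361300) = 18838361300/570657393698891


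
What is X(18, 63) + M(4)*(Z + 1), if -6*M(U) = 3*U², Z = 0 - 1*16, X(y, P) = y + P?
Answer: 201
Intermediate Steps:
X(y, P) = P + y
Z = -16 (Z = 0 - 16 = -16)
M(U) = -U²/2
X(18, 63) + M(4)*(Z + 1) = (63 + 18) + (-½*4²)*(-16 + 1) = 81 - ½*16*(-15) = 81 - 8*(-15) = 81 + 120 = 201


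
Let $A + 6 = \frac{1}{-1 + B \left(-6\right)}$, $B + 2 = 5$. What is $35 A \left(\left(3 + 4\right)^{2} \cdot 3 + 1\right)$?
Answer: $- \frac{595700}{19} \approx -31353.0$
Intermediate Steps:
$B = 3$ ($B = -2 + 5 = 3$)
$A = - \frac{115}{19}$ ($A = -6 + \frac{1}{-1 + 3 \left(-6\right)} = -6 + \frac{1}{-1 - 18} = -6 + \frac{1}{-19} = -6 - \frac{1}{19} = - \frac{115}{19} \approx -6.0526$)
$35 A \left(\left(3 + 4\right)^{2} \cdot 3 + 1\right) = 35 \left(- \frac{115}{19}\right) \left(\left(3 + 4\right)^{2} \cdot 3 + 1\right) = - \frac{4025 \left(7^{2} \cdot 3 + 1\right)}{19} = - \frac{4025 \left(49 \cdot 3 + 1\right)}{19} = - \frac{4025 \left(147 + 1\right)}{19} = \left(- \frac{4025}{19}\right) 148 = - \frac{595700}{19}$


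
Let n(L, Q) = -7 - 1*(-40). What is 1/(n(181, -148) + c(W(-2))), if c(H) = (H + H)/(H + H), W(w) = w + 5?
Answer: 1/34 ≈ 0.029412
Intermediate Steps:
n(L, Q) = 33 (n(L, Q) = -7 + 40 = 33)
W(w) = 5 + w
c(H) = 1 (c(H) = (2*H)/((2*H)) = (2*H)*(1/(2*H)) = 1)
1/(n(181, -148) + c(W(-2))) = 1/(33 + 1) = 1/34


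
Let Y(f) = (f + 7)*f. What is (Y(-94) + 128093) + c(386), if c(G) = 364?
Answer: 136635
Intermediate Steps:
Y(f) = f*(7 + f) (Y(f) = (7 + f)*f = f*(7 + f))
(Y(-94) + 128093) + c(386) = (-94*(7 - 94) + 128093) + 364 = (-94*(-87) + 128093) + 364 = (8178 + 128093) + 364 = 136271 + 364 = 136635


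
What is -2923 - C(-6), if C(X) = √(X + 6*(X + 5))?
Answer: -2923 - 2*I*√3 ≈ -2923.0 - 3.4641*I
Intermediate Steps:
C(X) = √(30 + 7*X) (C(X) = √(X + 6*(5 + X)) = √(X + (30 + 6*X)) = √(30 + 7*X))
-2923 - C(-6) = -2923 - √(30 + 7*(-6)) = -2923 - √(30 - 42) = -2923 - √(-12) = -2923 - 2*I*√3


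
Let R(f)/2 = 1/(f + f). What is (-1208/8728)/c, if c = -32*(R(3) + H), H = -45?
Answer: -453/4678208 ≈ -9.6832e-5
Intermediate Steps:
R(f) = 1/f (R(f) = 2/(f + f) = 2/((2*f)) = 2*(1/(2*f)) = 1/f)
c = 4288/3 (c = -32*(1/3 - 45) = -32*(⅓ - 45) = -32*(-134/3) = 4288/3 ≈ 1429.3)
(-1208/8728)/c = (-1208/8728)/(4288/3) = -1208*1/8728*(3/4288) = -151/1091*3/4288 = -453/4678208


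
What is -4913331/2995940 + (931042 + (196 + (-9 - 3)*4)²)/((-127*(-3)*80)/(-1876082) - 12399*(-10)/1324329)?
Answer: 118221863465749375768361/9599484055856740 ≈ 1.2315e+7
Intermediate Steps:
-4913331/2995940 + (931042 + (196 + (-9 - 3)*4)²)/((-127*(-3)*80)/(-1876082) - 12399*(-10)/1324329) = -4913331*1/2995940 + (931042 + (196 - 12*4)²)/((381*80)*(-1/1876082) + 123990*(1/1324329)) = -4913331/2995940 + (931042 + (196 - 48)²)/(30480*(-1/1876082) + 41330/441443) = -4913331/2995940 + (931042 + 148²)/(-15240/938041 + 41330/441443) = -4913331/2995940 + (931042 + 21904)/(32041643210/414091633163) = -4913331/2995940 + 952946*(414091633163/32041643210) = -4913331/2995940 + 197303482728074099/16020821605 = 118221863465749375768361/9599484055856740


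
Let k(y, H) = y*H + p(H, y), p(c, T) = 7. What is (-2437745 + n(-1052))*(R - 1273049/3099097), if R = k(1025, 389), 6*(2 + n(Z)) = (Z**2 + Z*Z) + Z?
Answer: -2556705536940206055/3099097 ≈ -8.2498e+11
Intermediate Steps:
n(Z) = -2 + Z**2/3 + Z/6 (n(Z) = -2 + ((Z**2 + Z*Z) + Z)/6 = -2 + ((Z**2 + Z**2) + Z)/6 = -2 + (2*Z**2 + Z)/6 = -2 + (Z + 2*Z**2)/6 = -2 + (Z**2/3 + Z/6) = -2 + Z**2/3 + Z/6)
k(y, H) = 7 + H*y (k(y, H) = y*H + 7 = H*y + 7 = 7 + H*y)
R = 398732 (R = 7 + 389*1025 = 7 + 398725 = 398732)
(-2437745 + n(-1052))*(R - 1273049/3099097) = (-2437745 + (-2 + (1/3)*(-1052)**2 + (1/6)*(-1052)))*(398732 - 1273049/3099097) = (-2437745 + (-2 + (1/3)*1106704 - 526/3))*(398732 - 1273049*1/3099097) = (-2437745 + (-2 + 1106704/3 - 526/3))*(398732 - 1273049/3099097) = (-2437745 + 368724)*(1235707871955/3099097) = -2069021*1235707871955/3099097 = -2556705536940206055/3099097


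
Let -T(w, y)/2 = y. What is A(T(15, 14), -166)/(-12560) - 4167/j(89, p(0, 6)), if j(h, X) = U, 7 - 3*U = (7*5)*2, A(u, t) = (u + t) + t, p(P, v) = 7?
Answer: 436209/2198 ≈ 198.46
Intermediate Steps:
T(w, y) = -2*y
A(u, t) = u + 2*t (A(u, t) = (t + u) + t = u + 2*t)
U = -21 (U = 7/3 - 7*5*2/3 = 7/3 - 35*2/3 = 7/3 - ⅓*70 = 7/3 - 70/3 = -21)
j(h, X) = -21
A(T(15, 14), -166)/(-12560) - 4167/j(89, p(0, 6)) = (-2*14 + 2*(-166))/(-12560) - 4167/(-21) = (-28 - 332)*(-1/12560) - 4167*(-1/21) = -360*(-1/12560) + 1389/7 = 9/314 + 1389/7 = 436209/2198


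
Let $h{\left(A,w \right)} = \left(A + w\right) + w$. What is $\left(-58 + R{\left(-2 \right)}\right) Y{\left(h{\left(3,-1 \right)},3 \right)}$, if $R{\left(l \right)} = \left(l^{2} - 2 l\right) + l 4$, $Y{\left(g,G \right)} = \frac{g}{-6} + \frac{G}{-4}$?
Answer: $\frac{319}{6} \approx 53.167$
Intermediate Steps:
$h{\left(A,w \right)} = A + 2 w$
$Y{\left(g,G \right)} = - \frac{G}{4} - \frac{g}{6}$ ($Y{\left(g,G \right)} = g \left(- \frac{1}{6}\right) + G \left(- \frac{1}{4}\right) = - \frac{g}{6} - \frac{G}{4} = - \frac{G}{4} - \frac{g}{6}$)
$R{\left(l \right)} = l^{2} + 2 l$ ($R{\left(l \right)} = \left(l^{2} - 2 l\right) + 4 l = l^{2} + 2 l$)
$\left(-58 + R{\left(-2 \right)}\right) Y{\left(h{\left(3,-1 \right)},3 \right)} = \left(-58 - 2 \left(2 - 2\right)\right) \left(\left(- \frac{1}{4}\right) 3 - \frac{3 + 2 \left(-1\right)}{6}\right) = \left(-58 - 0\right) \left(- \frac{3}{4} - \frac{3 - 2}{6}\right) = \left(-58 + 0\right) \left(- \frac{3}{4} - \frac{1}{6}\right) = - 58 \left(- \frac{3}{4} - \frac{1}{6}\right) = \left(-58\right) \left(- \frac{11}{12}\right) = \frac{319}{6}$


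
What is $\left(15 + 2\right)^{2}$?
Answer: $289$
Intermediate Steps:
$\left(15 + 2\right)^{2} = 17^{2} = 289$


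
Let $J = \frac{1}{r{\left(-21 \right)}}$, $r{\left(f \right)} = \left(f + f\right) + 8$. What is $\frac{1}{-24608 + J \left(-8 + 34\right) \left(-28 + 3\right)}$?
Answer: $- \frac{17}{418011} \approx -4.0669 \cdot 10^{-5}$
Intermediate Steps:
$r{\left(f \right)} = 8 + 2 f$ ($r{\left(f \right)} = 2 f + 8 = 8 + 2 f$)
$J = - \frac{1}{34}$ ($J = \frac{1}{8 + 2 \left(-21\right)} = \frac{1}{8 - 42} = \frac{1}{-34} = - \frac{1}{34} \approx -0.029412$)
$\frac{1}{-24608 + J \left(-8 + 34\right) \left(-28 + 3\right)} = \frac{1}{-24608 - \frac{\left(-8 + 34\right) \left(-28 + 3\right)}{34}} = \frac{1}{-24608 - \frac{26 \left(-25\right)}{34}} = \frac{1}{-24608 - - \frac{325}{17}} = \frac{1}{-24608 + \frac{325}{17}} = \frac{1}{- \frac{418011}{17}} = - \frac{17}{418011}$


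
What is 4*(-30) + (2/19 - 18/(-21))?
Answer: -15832/133 ≈ -119.04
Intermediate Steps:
4*(-30) + (2/19 - 18/(-21)) = -120 + (2*(1/19) - 18*(-1/21)) = -120 + (2/19 + 6/7) = -120 + 128/133 = -15832/133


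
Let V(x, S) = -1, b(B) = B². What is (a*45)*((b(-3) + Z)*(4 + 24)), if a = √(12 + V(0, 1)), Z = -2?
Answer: 8820*√11 ≈ 29253.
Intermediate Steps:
a = √11 (a = √(12 - 1) = √11 ≈ 3.3166)
(a*45)*((b(-3) + Z)*(4 + 24)) = (√11*45)*(((-3)² - 2)*(4 + 24)) = (45*√11)*((9 - 2)*28) = (45*√11)*(7*28) = (45*√11)*196 = 8820*√11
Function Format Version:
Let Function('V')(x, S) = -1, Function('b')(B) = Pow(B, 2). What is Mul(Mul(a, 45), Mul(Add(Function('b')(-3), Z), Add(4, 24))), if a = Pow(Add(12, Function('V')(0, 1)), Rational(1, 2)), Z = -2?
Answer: Mul(8820, Pow(11, Rational(1, 2))) ≈ 29253.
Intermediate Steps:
a = Pow(11, Rational(1, 2)) (a = Pow(Add(12, -1), Rational(1, 2)) = Pow(11, Rational(1, 2)) ≈ 3.3166)
Mul(Mul(a, 45), Mul(Add(Function('b')(-3), Z), Add(4, 24))) = Mul(Mul(Pow(11, Rational(1, 2)), 45), Mul(Add(Pow(-3, 2), -2), Add(4, 24))) = Mul(Mul(45, Pow(11, Rational(1, 2))), Mul(Add(9, -2), 28)) = Mul(Mul(45, Pow(11, Rational(1, 2))), Mul(7, 28)) = Mul(Mul(45, Pow(11, Rational(1, 2))), 196) = Mul(8820, Pow(11, Rational(1, 2)))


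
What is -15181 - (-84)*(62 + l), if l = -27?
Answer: -12241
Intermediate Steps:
-15181 - (-84)*(62 + l) = -15181 - (-84)*(62 - 27) = -15181 - (-84)*35 = -15181 - 1*(-2940) = -15181 + 2940 = -12241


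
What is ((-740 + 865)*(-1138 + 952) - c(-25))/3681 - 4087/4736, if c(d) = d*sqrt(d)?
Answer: -41718749/5811072 + 125*I/3681 ≈ -7.1792 + 0.033958*I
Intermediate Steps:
c(d) = d**(3/2)
((-740 + 865)*(-1138 + 952) - c(-25))/3681 - 4087/4736 = ((-740 + 865)*(-1138 + 952) - (-25)**(3/2))/3681 - 4087/4736 = (125*(-186) - (-125)*I)*(1/3681) - 4087*1/4736 = (-23250 + 125*I)*(1/3681) - 4087/4736 = (-7750/1227 + 125*I/3681) - 4087/4736 = -41718749/5811072 + 125*I/3681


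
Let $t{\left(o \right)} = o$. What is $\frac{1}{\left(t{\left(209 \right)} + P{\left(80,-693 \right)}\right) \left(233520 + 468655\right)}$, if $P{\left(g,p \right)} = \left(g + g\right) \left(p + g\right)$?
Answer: $- \frac{1}{68722569425} \approx -1.4551 \cdot 10^{-11}$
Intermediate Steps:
$P{\left(g,p \right)} = 2 g \left(g + p\right)$
$\frac{1}{\left(t{\left(209 \right)} + P{\left(80,-693 \right)}\right) \left(233520 + 468655\right)} = \frac{1}{\left(209 + 2 \cdot 80 \left(80 - 693\right)\right) \left(233520 + 468655\right)} = \frac{1}{\left(209 + 2 \cdot 80 \left(-613\right)\right) 702175} = \frac{1}{\left(209 - 98080\right) 702175} = \frac{1}{\left(-97871\right) 702175} = \frac{1}{-68722569425} = - \frac{1}{68722569425}$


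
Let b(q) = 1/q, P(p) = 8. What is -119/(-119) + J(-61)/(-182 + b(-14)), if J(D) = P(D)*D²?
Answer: -414203/2549 ≈ -162.50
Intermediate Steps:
J(D) = 8*D²
-119/(-119) + J(-61)/(-182 + b(-14)) = -119/(-119) + (8*(-61)²)/(-182 + 1/(-14)) = -119*(-1/119) + (8*3721)/(-182 - 1/14) = 1 + 29768/(-2549/14) = 1 + 29768*(-14/2549) = 1 - 416752/2549 = -414203/2549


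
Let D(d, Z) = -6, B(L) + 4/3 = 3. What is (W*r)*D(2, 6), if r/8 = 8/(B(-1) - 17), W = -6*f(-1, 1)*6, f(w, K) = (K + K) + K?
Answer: -62208/23 ≈ -2704.7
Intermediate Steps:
B(L) = 5/3 (B(L) = -4/3 + 3 = 5/3)
f(w, K) = 3*K (f(w, K) = 2*K + K = 3*K)
W = -108 (W = -6*(3*1)*6 = -6*3*6 = -18*6 = -1*108 = -108)
r = -96/23 (r = 8*(8/(5/3 - 17)) = 8*(8/(-46/3)) = 8*(8*(-3/46)) = 8*(-12/23) = -96/23 ≈ -4.1739)
(W*r)*D(2, 6) = -108*(-96/23)*(-6) = (10368/23)*(-6) = -62208/23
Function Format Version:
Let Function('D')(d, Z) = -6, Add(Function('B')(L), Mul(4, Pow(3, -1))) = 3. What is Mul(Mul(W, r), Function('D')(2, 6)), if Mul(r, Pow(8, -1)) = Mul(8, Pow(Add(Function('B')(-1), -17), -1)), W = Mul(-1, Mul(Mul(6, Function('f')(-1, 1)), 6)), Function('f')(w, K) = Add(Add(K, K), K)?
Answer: Rational(-62208, 23) ≈ -2704.7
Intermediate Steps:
Function('B')(L) = Rational(5, 3) (Function('B')(L) = Add(Rational(-4, 3), 3) = Rational(5, 3))
Function('f')(w, K) = Mul(3, K) (Function('f')(w, K) = Add(Mul(2, K), K) = Mul(3, K))
W = -108 (W = Mul(-1, Mul(Mul(6, Mul(3, 1)), 6)) = Mul(-1, Mul(Mul(6, 3), 6)) = Mul(-1, Mul(18, 6)) = Mul(-1, 108) = -108)
r = Rational(-96, 23) (r = Mul(8, Mul(8, Pow(Add(Rational(5, 3), -17), -1))) = Mul(8, Mul(8, Pow(Rational(-46, 3), -1))) = Mul(8, Mul(8, Rational(-3, 46))) = Mul(8, Rational(-12, 23)) = Rational(-96, 23) ≈ -4.1739)
Mul(Mul(W, r), Function('D')(2, 6)) = Mul(Mul(-108, Rational(-96, 23)), -6) = Mul(Rational(10368, 23), -6) = Rational(-62208, 23)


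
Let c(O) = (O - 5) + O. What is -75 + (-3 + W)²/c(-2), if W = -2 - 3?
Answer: -739/9 ≈ -82.111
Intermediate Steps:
c(O) = -5 + 2*O (c(O) = (-5 + O) + O = -5 + 2*O)
W = -5
-75 + (-3 + W)²/c(-2) = -75 + (-3 - 5)²/(-5 + 2*(-2)) = -75 + (-8)²/(-5 - 4) = -75 + 64/(-9) = -75 + 64*(-⅑) = -75 - 64/9 = -739/9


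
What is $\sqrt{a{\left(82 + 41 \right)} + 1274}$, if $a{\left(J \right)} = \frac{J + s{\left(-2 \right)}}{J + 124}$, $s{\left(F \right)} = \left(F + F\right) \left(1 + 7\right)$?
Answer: $\frac{\sqrt{460047}}{19} \approx 35.698$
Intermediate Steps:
$s{\left(F \right)} = 16 F$ ($s{\left(F \right)} = 2 F 8 = 16 F$)
$a{\left(J \right)} = \frac{-32 + J}{124 + J}$ ($a{\left(J \right)} = \frac{J + 16 \left(-2\right)}{J + 124} = \frac{J - 32}{124 + J} = \frac{-32 + J}{124 + J}$)
$\sqrt{a{\left(82 + 41 \right)} + 1274} = \sqrt{\frac{-32 + \left(82 + 41\right)}{124 + \left(82 + 41\right)} + 1274} = \sqrt{\frac{-32 + 123}{124 + 123} + 1274} = \sqrt{\frac{1}{247} \cdot 91 + 1274} = \sqrt{\frac{7}{19} + 1274} = \sqrt{\frac{24213}{19}} = \frac{\sqrt{460047}}{19}$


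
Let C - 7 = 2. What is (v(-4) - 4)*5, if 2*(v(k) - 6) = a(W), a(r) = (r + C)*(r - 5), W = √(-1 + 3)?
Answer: -195/2 + 10*√2 ≈ -83.358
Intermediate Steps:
C = 9 (C = 7 + 2 = 9)
W = √2 ≈ 1.4142
a(r) = (-5 + r)*(9 + r) (a(r) = (r + 9)*(r - 5) = (9 + r)*(-5 + r) = (-5 + r)*(9 + r))
v(k) = -31/2 + 2*√2 (v(k) = 6 + (-45 + (√2)² + 4*√2)/2 = 6 + (-45 + 2 + 4*√2)/2 = 6 + (-43 + 4*√2)/2 = 6 + (-43/2 + 2*√2) = -31/2 + 2*√2)
(v(-4) - 4)*5 = ((-31/2 + 2*√2) - 4)*5 = (-39/2 + 2*√2)*5 = -195/2 + 10*√2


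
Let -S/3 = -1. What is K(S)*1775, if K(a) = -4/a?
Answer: -7100/3 ≈ -2366.7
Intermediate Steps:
S = 3 (S = -3*(-1) = 3)
K(S)*1775 = -4/3*1775 = -7100/3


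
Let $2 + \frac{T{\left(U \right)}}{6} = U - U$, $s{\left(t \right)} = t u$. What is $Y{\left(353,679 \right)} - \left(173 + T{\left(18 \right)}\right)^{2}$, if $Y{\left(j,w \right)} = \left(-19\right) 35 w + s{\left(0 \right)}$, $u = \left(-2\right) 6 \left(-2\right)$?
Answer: $-477456$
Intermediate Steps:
$u = 24$ ($u = \left(-12\right) \left(-2\right) = 24$)
$s{\left(t \right)} = 24 t$ ($s{\left(t \right)} = t 24 = 24 t$)
$T{\left(U \right)} = -12$ ($T{\left(U \right)} = -12 + 6 \left(U - U\right) = -12 + 6 \cdot 0 = -12 + 0 = -12$)
$Y{\left(j,w \right)} = - 665 w$ ($Y{\left(j,w \right)} = \left(-19\right) 35 w + 24 \cdot 0 = - 665 w + 0 = - 665 w$)
$Y{\left(353,679 \right)} - \left(173 + T{\left(18 \right)}\right)^{2} = \left(-665\right) 679 - \left(173 - 12\right)^{2} = -451535 - 161^{2} = -451535 - 25921 = -477456$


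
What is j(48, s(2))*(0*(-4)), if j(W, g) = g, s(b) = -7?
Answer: 0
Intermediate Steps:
j(48, s(2))*(0*(-4)) = -0*(-4) = -7*0 = 0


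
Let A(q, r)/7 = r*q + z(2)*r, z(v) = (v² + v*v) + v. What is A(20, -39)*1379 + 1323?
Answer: -11292687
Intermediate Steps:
z(v) = v + 2*v² (z(v) = (v² + v²) + v = 2*v² + v = v + 2*v²)
A(q, r) = 70*r + 7*q*r (A(q, r) = 7*(r*q + (2*(1 + 2*2))*r) = 7*(q*r + (2*(1 + 4))*r) = 7*(q*r + (2*5)*r) = 7*(q*r + 10*r) = 7*(10*r + q*r) = 70*r + 7*q*r)
A(20, -39)*1379 + 1323 = (7*(-39)*(10 + 20))*1379 + 1323 = (7*(-39)*30)*1379 + 1323 = -8190*1379 + 1323 = -11294010 + 1323 = -11292687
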